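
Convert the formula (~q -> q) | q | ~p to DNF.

(~q -> q) | q | ~p
= ~~q | q | q | ~p   [eliminate ->]
= q | q | q | ~p   [double negation]
= q | ~p   [simplify]

q | ~p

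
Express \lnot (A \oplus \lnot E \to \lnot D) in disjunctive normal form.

A \land E \land D \lor \lnot A \land \lnot E \land D

\lnot (A \oplus \lnot E \to \lnot D)
≡ \lnot (\lnot (A \oplus \lnot E) \lor \lnot D)   [eliminate \to]
≡ \lnot (\lnot (A \land \lnot \lnot E \lor \lnot A \land \lnot E) \lor \lnot D)   [expand \oplus]
≡ \lnot \lnot (A \land \lnot \lnot E \lor \lnot A \land \lnot E) \land \lnot \lnot D   [De Morgan]
≡ (A \land \lnot \lnot E \lor \lnot A \land \lnot E) \land \lnot \lnot D   [double negation]
≡ (A \land E \lor \lnot A \land \lnot E) \land \lnot \lnot D   [double negation]
≡ (A \land E \lor \lnot A \land \lnot E) \land D   [double negation]
≡ A \land E \land D \lor \lnot A \land \lnot E \land D   [distribute \land over \lor]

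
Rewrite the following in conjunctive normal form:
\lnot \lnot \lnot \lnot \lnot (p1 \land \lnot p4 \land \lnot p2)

\lnot p1 \lor p4 \lor p2

\lnot \lnot \lnot \lnot \lnot (p1 \land \lnot p4 \land \lnot p2)
= \lnot \lnot \lnot (p1 \land \lnot p4 \land \lnot p2)   (double negation)
= \lnot (p1 \land \lnot p4 \land \lnot p2)   (double negation)
= \lnot p1 \lor \lnot \lnot p4 \lor \lnot \lnot p2   (De Morgan)
= \lnot p1 \lor p4 \lor \lnot \lnot p2   (double negation)
= \lnot p1 \lor p4 \lor p2   (double negation)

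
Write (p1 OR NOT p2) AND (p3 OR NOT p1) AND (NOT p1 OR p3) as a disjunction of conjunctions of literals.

(p1 OR NOT p2) AND (p3 OR NOT p1) AND (NOT p1 OR p3)
≡ (p1 AND p3 AND NOT p1) OR (p1 AND p3 AND p3) OR (p1 AND NOT p1 AND NOT p1) OR (p1 AND NOT p1 AND p3) OR (NOT p2 AND p3 AND NOT p1) OR (NOT p2 AND p3 AND p3) OR (NOT p2 AND NOT p1 AND NOT p1) OR (NOT p2 AND NOT p1 AND p3)   [distribute AND over OR]
≡ (p1 AND p3) OR (NOT p2 AND p3) OR (NOT p2 AND NOT p1)   [simplify]

(p1 AND p3) OR (NOT p2 AND p3) OR (NOT p2 AND NOT p1)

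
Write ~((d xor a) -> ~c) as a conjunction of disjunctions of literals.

(d | a) & (~d | ~a) & c

~((d xor a) -> ~c)
⇔ ~(~(d xor a) | ~c)   [eliminate ->]
⇔ ~(~((d | a) & ~(d & a)) | ~c)   [expand xor]
⇔ ~~((d | a) & ~(d & a)) & ~~c   [De Morgan]
⇔ (d | a) & ~(d & a) & ~~c   [double negation]
⇔ (d | a) & (~d | ~a) & ~~c   [De Morgan]
⇔ (d | a) & (~d | ~a) & c   [double negation]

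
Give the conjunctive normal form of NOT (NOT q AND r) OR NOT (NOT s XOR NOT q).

q OR NOT r OR NOT s

NOT (NOT q AND r) OR NOT (NOT s XOR NOT q)
≡ NOT (NOT q AND r) OR NOT ((NOT s OR NOT q) AND NOT (NOT s AND NOT q))   — expand XOR
≡ NOT NOT q OR NOT r OR NOT ((NOT s OR NOT q) AND NOT (NOT s AND NOT q))   — De Morgan
≡ q OR NOT r OR NOT ((NOT s OR NOT q) AND NOT (NOT s AND NOT q))   — double negation
≡ q OR NOT r OR NOT (NOT s OR NOT q) OR NOT NOT (NOT s AND NOT q)   — De Morgan
≡ q OR NOT r OR (NOT NOT s AND NOT NOT q) OR NOT NOT (NOT s AND NOT q)   — De Morgan
≡ q OR NOT r OR (s AND NOT NOT q) OR NOT NOT (NOT s AND NOT q)   — double negation
≡ q OR NOT r OR (s AND q) OR NOT NOT (NOT s AND NOT q)   — double negation
≡ q OR NOT r OR (s AND q) OR (NOT s AND NOT q)   — double negation
≡ (q OR NOT r OR s OR NOT s) AND (q OR NOT r OR s OR NOT q) AND (q OR NOT r OR q OR NOT s) AND (q OR NOT r OR q OR NOT q)   — distribute OR over AND
≡ q OR NOT r OR NOT s   — simplify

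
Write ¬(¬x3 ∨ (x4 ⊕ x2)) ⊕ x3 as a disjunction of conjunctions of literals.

(x4 ∧ ¬x2 ∧ x3) ∨ (¬x4 ∧ x2 ∧ x3)

¬(¬x3 ∨ (x4 ⊕ x2)) ⊕ x3
≡ (¬(¬x3 ∨ (x4 ⊕ x2)) ∧ ¬x3) ∨ (¬¬(¬x3 ∨ (x4 ⊕ x2)) ∧ x3)   [expand ⊕]
≡ (¬(¬x3 ∨ (x4 ∧ ¬x2) ∨ (¬x4 ∧ x2)) ∧ ¬x3) ∨ (¬¬(¬x3 ∨ (x4 ⊕ x2)) ∧ x3)   [expand ⊕]
≡ (¬(¬x3 ∨ (x4 ∧ ¬x2) ∨ (¬x4 ∧ x2)) ∧ ¬x3) ∨ (¬¬(¬x3 ∨ (x4 ∧ ¬x2) ∨ (¬x4 ∧ x2)) ∧ x3)   [expand ⊕]
≡ (¬¬x3 ∧ ¬(x4 ∧ ¬x2) ∧ ¬(¬x4 ∧ x2) ∧ ¬x3) ∨ (¬¬(¬x3 ∨ (x4 ∧ ¬x2) ∨ (¬x4 ∧ x2)) ∧ x3)   [De Morgan]
≡ (x3 ∧ ¬(x4 ∧ ¬x2) ∧ ¬(¬x4 ∧ x2) ∧ ¬x3) ∨ (¬¬(¬x3 ∨ (x4 ∧ ¬x2) ∨ (¬x4 ∧ x2)) ∧ x3)   [double negation]
≡ (x3 ∧ (¬x4 ∨ ¬¬x2) ∧ ¬(¬x4 ∧ x2) ∧ ¬x3) ∨ (¬¬(¬x3 ∨ (x4 ∧ ¬x2) ∨ (¬x4 ∧ x2)) ∧ x3)   [De Morgan]
≡ (x3 ∧ (¬x4 ∨ x2) ∧ ¬(¬x4 ∧ x2) ∧ ¬x3) ∨ (¬¬(¬x3 ∨ (x4 ∧ ¬x2) ∨ (¬x4 ∧ x2)) ∧ x3)   [double negation]
≡ (x3 ∧ (¬x4 ∨ x2) ∧ (¬¬x4 ∨ ¬x2) ∧ ¬x3) ∨ (¬¬(¬x3 ∨ (x4 ∧ ¬x2) ∨ (¬x4 ∧ x2)) ∧ x3)   [De Morgan]
≡ (x3 ∧ (¬x4 ∨ x2) ∧ (x4 ∨ ¬x2) ∧ ¬x3) ∨ (¬¬(¬x3 ∨ (x4 ∧ ¬x2) ∨ (¬x4 ∧ x2)) ∧ x3)   [double negation]
≡ (x3 ∧ (¬x4 ∨ x2) ∧ (x4 ∨ ¬x2) ∧ ¬x3) ∨ ((¬x3 ∨ (x4 ∧ ¬x2) ∨ (¬x4 ∧ x2)) ∧ x3)   [double negation]
≡ (x3 ∧ ¬x4 ∧ x4 ∧ ¬x3) ∨ (x3 ∧ ¬x4 ∧ ¬x2 ∧ ¬x3) ∨ (x3 ∧ x2 ∧ x4 ∧ ¬x3) ∨ (x3 ∧ x2 ∧ ¬x2 ∧ ¬x3) ∨ (¬x3 ∧ x3) ∨ (x4 ∧ ¬x2 ∧ x3) ∨ (¬x4 ∧ x2 ∧ x3)   [distribute ∧ over ∨]
≡ (x4 ∧ ¬x2 ∧ x3) ∨ (¬x4 ∧ x2 ∧ x3)   [simplify]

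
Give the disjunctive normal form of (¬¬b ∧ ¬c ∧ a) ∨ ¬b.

(b ∧ ¬c ∧ a) ∨ ¬b

(¬¬b ∧ ¬c ∧ a) ∨ ¬b
= (b ∧ ¬c ∧ a) ∨ ¬b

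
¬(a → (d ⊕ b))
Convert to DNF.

¬(a → (d ⊕ b))
≡ ¬(¬a ∨ (d ⊕ b))   (eliminate →)
≡ ¬(¬a ∨ (d ∧ ¬b) ∨ (¬d ∧ b))   (expand ⊕)
≡ ¬¬a ∧ ¬(d ∧ ¬b) ∧ ¬(¬d ∧ b)   (De Morgan)
≡ a ∧ ¬(d ∧ ¬b) ∧ ¬(¬d ∧ b)   (double negation)
≡ a ∧ (¬d ∨ ¬¬b) ∧ ¬(¬d ∧ b)   (De Morgan)
≡ a ∧ (¬d ∨ b) ∧ ¬(¬d ∧ b)   (double negation)
≡ a ∧ (¬d ∨ b) ∧ (¬¬d ∨ ¬b)   (De Morgan)
≡ a ∧ (¬d ∨ b) ∧ (d ∨ ¬b)   (double negation)
≡ (a ∧ ¬d ∧ d) ∨ (a ∧ ¬d ∧ ¬b) ∨ (a ∧ b ∧ d) ∨ (a ∧ b ∧ ¬b)   (distribute ∧ over ∨)
≡ (a ∧ ¬d ∧ ¬b) ∨ (a ∧ b ∧ d)   (simplify)

(a ∧ ¬d ∧ ¬b) ∨ (a ∧ b ∧ d)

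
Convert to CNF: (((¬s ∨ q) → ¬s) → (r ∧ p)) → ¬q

(¬q ∨ ¬s) ∧ (¬r ∨ ¬p ∨ ¬q)

(((¬s ∨ q) → ¬s) → (r ∧ p)) → ¬q
= ¬(((¬s ∨ q) → ¬s) → (r ∧ p)) ∨ ¬q   — eliminate →
= ¬(¬((¬s ∨ q) → ¬s) ∨ (r ∧ p)) ∨ ¬q   — eliminate →
= ¬(¬(¬(¬s ∨ q) ∨ ¬s) ∨ (r ∧ p)) ∨ ¬q   — eliminate →
= (¬¬(¬(¬s ∨ q) ∨ ¬s) ∧ ¬(r ∧ p)) ∨ ¬q   — De Morgan
= ((¬(¬s ∨ q) ∨ ¬s) ∧ ¬(r ∧ p)) ∨ ¬q   — double negation
= (((¬¬s ∧ ¬q) ∨ ¬s) ∧ ¬(r ∧ p)) ∨ ¬q   — De Morgan
= (((s ∧ ¬q) ∨ ¬s) ∧ ¬(r ∧ p)) ∨ ¬q   — double negation
= (((s ∧ ¬q) ∨ ¬s) ∧ (¬r ∨ ¬p)) ∨ ¬q   — De Morgan
= (s ∨ ¬s ∨ ¬q) ∧ (¬q ∨ ¬s ∨ ¬q) ∧ (¬r ∨ ¬p ∨ ¬q)   — distribute ∨ over ∧
= (¬q ∨ ¬s) ∧ (¬r ∨ ¬p ∨ ¬q)   — simplify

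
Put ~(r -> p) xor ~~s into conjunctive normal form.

~(r -> p) xor ~~s
⇔ (~(r -> p) | ~~s) & ~(~(r -> p) & ~~s)   [expand xor]
⇔ (~(~r | p) | ~~s) & ~(~(r -> p) & ~~s)   [eliminate ->]
⇔ (~(~r | p) | ~~s) & ~(~(~r | p) & ~~s)   [eliminate ->]
⇔ ((~~r & ~p) | ~~s) & ~(~(~r | p) & ~~s)   [De Morgan]
⇔ ((r & ~p) | ~~s) & ~(~(~r | p) & ~~s)   [double negation]
⇔ ((r & ~p) | s) & ~(~(~r | p) & ~~s)   [double negation]
⇔ ((r & ~p) | s) & (~~(~r | p) | ~~~s)   [De Morgan]
⇔ ((r & ~p) | s) & (~r | p | ~~~s)   [double negation]
⇔ ((r & ~p) | s) & (~r | p | ~s)   [double negation]
⇔ (r | s) & (~p | s) & (~r | p | ~s)   [distribute | over &]

(r | s) & (~p | s) & (~r | p | ~s)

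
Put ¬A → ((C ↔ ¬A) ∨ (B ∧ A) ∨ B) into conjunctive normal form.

A ∨ C ∨ B

¬A → ((C ↔ ¬A) ∨ (B ∧ A) ∨ B)
⇔ ¬¬A ∨ (C ↔ ¬A) ∨ (B ∧ A) ∨ B   [eliminate →]
⇔ ¬¬A ∨ ((C → ¬A) ∧ (¬A → C)) ∨ (B ∧ A) ∨ B   [eliminate ↔]
⇔ ¬¬A ∨ ((¬C ∨ ¬A) ∧ (¬A → C)) ∨ (B ∧ A) ∨ B   [eliminate →]
⇔ ¬¬A ∨ ((¬C ∨ ¬A) ∧ (¬¬A ∨ C)) ∨ (B ∧ A) ∨ B   [eliminate →]
⇔ A ∨ ((¬C ∨ ¬A) ∧ (¬¬A ∨ C)) ∨ (B ∧ A) ∨ B   [double negation]
⇔ A ∨ ((¬C ∨ ¬A) ∧ (A ∨ C)) ∨ (B ∧ A) ∨ B   [double negation]
⇔ (A ∨ ¬C ∨ ¬A ∨ B ∨ B) ∧ (A ∨ ¬C ∨ ¬A ∨ A ∨ B) ∧ (A ∨ A ∨ C ∨ B ∨ B) ∧ (A ∨ A ∨ C ∨ A ∨ B)   [distribute ∨ over ∧]
⇔ A ∨ C ∨ B   [simplify]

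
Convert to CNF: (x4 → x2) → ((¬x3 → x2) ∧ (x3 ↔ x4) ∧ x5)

(x4 ∨ x3 ∨ x2) ∧ (x4 ∨ ¬x3) ∧ (x4 ∨ x5) ∧ (¬x2 ∨ ¬x4 ∨ x3) ∧ (¬x2 ∨ x5)

(x4 → x2) → ((¬x3 → x2) ∧ (x3 ↔ x4) ∧ x5)
≡ ¬(x4 → x2) ∨ ((¬x3 → x2) ∧ (x3 ↔ x4) ∧ x5)
≡ ¬(¬x4 ∨ x2) ∨ ((¬x3 → x2) ∧ (x3 ↔ x4) ∧ x5)
≡ ¬(¬x4 ∨ x2) ∨ ((¬¬x3 ∨ x2) ∧ (x3 ↔ x4) ∧ x5)
≡ ¬(¬x4 ∨ x2) ∨ ((¬¬x3 ∨ x2) ∧ (x3 → x4) ∧ (x4 → x3) ∧ x5)
≡ ¬(¬x4 ∨ x2) ∨ ((¬¬x3 ∨ x2) ∧ (¬x3 ∨ x4) ∧ (x4 → x3) ∧ x5)
≡ ¬(¬x4 ∨ x2) ∨ ((¬¬x3 ∨ x2) ∧ (¬x3 ∨ x4) ∧ (¬x4 ∨ x3) ∧ x5)
≡ (¬¬x4 ∧ ¬x2) ∨ ((¬¬x3 ∨ x2) ∧ (¬x3 ∨ x4) ∧ (¬x4 ∨ x3) ∧ x5)
≡ (x4 ∧ ¬x2) ∨ ((¬¬x3 ∨ x2) ∧ (¬x3 ∨ x4) ∧ (¬x4 ∨ x3) ∧ x5)
≡ (x4 ∧ ¬x2) ∨ ((x3 ∨ x2) ∧ (¬x3 ∨ x4) ∧ (¬x4 ∨ x3) ∧ x5)
≡ (x4 ∨ x3 ∨ x2) ∧ (x4 ∨ ¬x3 ∨ x4) ∧ (x4 ∨ ¬x4 ∨ x3) ∧ (x4 ∨ x5) ∧ (¬x2 ∨ x3 ∨ x2) ∧ (¬x2 ∨ ¬x3 ∨ x4) ∧ (¬x2 ∨ ¬x4 ∨ x3) ∧ (¬x2 ∨ x5)
≡ (x4 ∨ x3 ∨ x2) ∧ (x4 ∨ ¬x3) ∧ (x4 ∨ x5) ∧ (¬x2 ∨ ¬x4 ∨ x3) ∧ (¬x2 ∨ x5)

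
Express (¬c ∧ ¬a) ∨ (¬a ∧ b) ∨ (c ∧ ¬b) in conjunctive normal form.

(¬c ∧ ¬a) ∨ (¬a ∧ b) ∨ (c ∧ ¬b)
⇔ (¬c ∨ ¬a ∨ c) ∧ (¬c ∨ ¬a ∨ ¬b) ∧ (¬c ∨ b ∨ c) ∧ (¬c ∨ b ∨ ¬b) ∧ (¬a ∨ ¬a ∨ c) ∧ (¬a ∨ ¬a ∨ ¬b) ∧ (¬a ∨ b ∨ c) ∧ (¬a ∨ b ∨ ¬b)   [distribute ∨ over ∧]
⇔ (¬a ∨ c) ∧ (¬a ∨ ¬b)   [simplify]

(¬a ∨ c) ∧ (¬a ∨ ¬b)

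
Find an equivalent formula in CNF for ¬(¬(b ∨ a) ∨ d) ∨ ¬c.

¬(¬(b ∨ a) ∨ d) ∨ ¬c
⇔ (¬¬(b ∨ a) ∧ ¬d) ∨ ¬c   [De Morgan]
⇔ ((b ∨ a) ∧ ¬d) ∨ ¬c   [double negation]
⇔ (b ∨ a ∨ ¬c) ∧ (¬d ∨ ¬c)   [distribute ∨ over ∧]

(b ∨ a ∨ ¬c) ∧ (¬d ∨ ¬c)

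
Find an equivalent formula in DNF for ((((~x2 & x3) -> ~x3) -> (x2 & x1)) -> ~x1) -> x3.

((((~x2 & x3) -> ~x3) -> (x2 & x1)) -> ~x1) -> x3
= ~((((~x2 & x3) -> ~x3) -> (x2 & x1)) -> ~x1) | x3   (eliminate ->)
= ~(~(((~x2 & x3) -> ~x3) -> (x2 & x1)) | ~x1) | x3   (eliminate ->)
= ~(~(~((~x2 & x3) -> ~x3) | (x2 & x1)) | ~x1) | x3   (eliminate ->)
= ~(~(~(~(~x2 & x3) | ~x3) | (x2 & x1)) | ~x1) | x3   (eliminate ->)
= (~~(~(~(~x2 & x3) | ~x3) | (x2 & x1)) & ~~x1) | x3   (De Morgan)
= ((~(~(~x2 & x3) | ~x3) | (x2 & x1)) & ~~x1) | x3   (double negation)
= (((~~(~x2 & x3) & ~~x3) | (x2 & x1)) & ~~x1) | x3   (De Morgan)
= (((~x2 & x3 & ~~x3) | (x2 & x1)) & ~~x1) | x3   (double negation)
= (((~x2 & x3 & x3) | (x2 & x1)) & ~~x1) | x3   (double negation)
= (((~x2 & x3 & x3) | (x2 & x1)) & x1) | x3   (double negation)
= (~x2 & x3 & x3 & x1) | (x2 & x1 & x1) | x3   (distribute & over |)
= (x2 & x1) | x3   (simplify)

(x2 & x1) | x3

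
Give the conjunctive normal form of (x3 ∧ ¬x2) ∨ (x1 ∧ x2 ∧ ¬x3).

(x3 ∧ ¬x2) ∨ (x1 ∧ x2 ∧ ¬x3)
≡ (x3 ∨ x1) ∧ (x3 ∨ x2) ∧ (x3 ∨ ¬x3) ∧ (¬x2 ∨ x1) ∧ (¬x2 ∨ x2) ∧ (¬x2 ∨ ¬x3)   [distribute ∨ over ∧]
≡ (x3 ∨ x1) ∧ (x3 ∨ x2) ∧ (¬x2 ∨ x1) ∧ (¬x2 ∨ ¬x3)   [simplify]

(x3 ∨ x1) ∧ (x3 ∨ x2) ∧ (¬x2 ∨ x1) ∧ (¬x2 ∨ ¬x3)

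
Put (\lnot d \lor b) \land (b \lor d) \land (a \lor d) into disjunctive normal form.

(b \land a) \lor (b \land d)

(\lnot d \lor b) \land (b \lor d) \land (a \lor d)
= (\lnot d \land b \land a) \lor (\lnot d \land b \land d) \lor (\lnot d \land d \land a) \lor (\lnot d \land d \land d) \lor (b \land b \land a) \lor (b \land b \land d) \lor (b \land d \land a) \lor (b \land d \land d)   [distribute \land over \lor]
= (b \land a) \lor (b \land d)   [simplify]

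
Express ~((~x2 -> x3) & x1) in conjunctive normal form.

~((~x2 -> x3) & x1)
= ~((~~x2 | x3) & x1)   [eliminate ->]
= ~(~~x2 | x3) | ~x1   [De Morgan]
= (~~~x2 & ~x3) | ~x1   [De Morgan]
= (~x2 & ~x3) | ~x1   [double negation]
= (~x2 | ~x1) & (~x3 | ~x1)   [distribute | over &]

(~x2 | ~x1) & (~x3 | ~x1)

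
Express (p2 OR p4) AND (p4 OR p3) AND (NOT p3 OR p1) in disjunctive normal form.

(p2 AND p3 AND p1) OR (p4 AND NOT p3) OR (p4 AND p1)

(p2 OR p4) AND (p4 OR p3) AND (NOT p3 OR p1)
⇔ (p2 AND p4 AND NOT p3) OR (p2 AND p4 AND p1) OR (p2 AND p3 AND NOT p3) OR (p2 AND p3 AND p1) OR (p4 AND p4 AND NOT p3) OR (p4 AND p4 AND p1) OR (p4 AND p3 AND NOT p3) OR (p4 AND p3 AND p1)   (distribute AND over OR)
⇔ (p2 AND p3 AND p1) OR (p4 AND NOT p3) OR (p4 AND p1)   (simplify)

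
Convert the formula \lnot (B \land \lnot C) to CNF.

\lnot B \lor C

\lnot (B \land \lnot C)
≡ \lnot B \lor \lnot \lnot C
≡ \lnot B \lor C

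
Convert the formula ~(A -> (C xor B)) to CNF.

~(A -> (C xor B))
≡ ~(~A | (C xor B))
≡ ~(~A | ((C | B) & ~(C & B)))
≡ ~~A & ~((C | B) & ~(C & B))
≡ A & ~((C | B) & ~(C & B))
≡ A & (~(C | B) | ~~(C & B))
≡ A & ((~C & ~B) | ~~(C & B))
≡ A & ((~C & ~B) | (C & B))
≡ A & (~C | C) & (~C | B) & (~B | C) & (~B | B)
≡ A & (~C | B) & (~B | C)

A & (~C | B) & (~B | C)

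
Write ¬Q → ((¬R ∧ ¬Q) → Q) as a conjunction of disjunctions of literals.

¬Q → ((¬R ∧ ¬Q) → Q)
≡ ¬¬Q ∨ ((¬R ∧ ¬Q) → Q)
≡ ¬¬Q ∨ ¬(¬R ∧ ¬Q) ∨ Q
≡ Q ∨ ¬(¬R ∧ ¬Q) ∨ Q
≡ Q ∨ ¬¬R ∨ ¬¬Q ∨ Q
≡ Q ∨ R ∨ ¬¬Q ∨ Q
≡ Q ∨ R ∨ Q ∨ Q
≡ Q ∨ R

Q ∨ R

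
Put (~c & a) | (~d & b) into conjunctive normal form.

(~c & a) | (~d & b)
≡ (~c | ~d) & (~c | b) & (a | ~d) & (a | b)   — distribute | over &

(~c | ~d) & (~c | b) & (a | ~d) & (a | b)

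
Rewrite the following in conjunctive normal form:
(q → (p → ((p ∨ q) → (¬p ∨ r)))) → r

(q → (p → ((p ∨ q) → (¬p ∨ r)))) → r
≡ ¬(q → (p → ((p ∨ q) → (¬p ∨ r)))) ∨ r   — eliminate →
≡ ¬(¬q ∨ (p → ((p ∨ q) → (¬p ∨ r)))) ∨ r   — eliminate →
≡ ¬(¬q ∨ ¬p ∨ ((p ∨ q) → (¬p ∨ r))) ∨ r   — eliminate →
≡ ¬(¬q ∨ ¬p ∨ ¬(p ∨ q) ∨ ¬p ∨ r) ∨ r   — eliminate →
≡ (¬¬q ∧ ¬¬p ∧ ¬¬(p ∨ q) ∧ ¬¬p ∧ ¬r) ∨ r   — De Morgan
≡ (q ∧ ¬¬p ∧ ¬¬(p ∨ q) ∧ ¬¬p ∧ ¬r) ∨ r   — double negation
≡ (q ∧ p ∧ ¬¬(p ∨ q) ∧ ¬¬p ∧ ¬r) ∨ r   — double negation
≡ (q ∧ p ∧ (p ∨ q) ∧ ¬¬p ∧ ¬r) ∨ r   — double negation
≡ (q ∧ p ∧ (p ∨ q) ∧ p ∧ ¬r) ∨ r   — double negation
≡ (q ∨ r) ∧ (p ∨ r) ∧ (p ∨ q ∨ r) ∧ (p ∨ r) ∧ (¬r ∨ r)   — distribute ∨ over ∧
≡ (q ∨ r) ∧ (p ∨ r)   — simplify

(q ∨ r) ∧ (p ∨ r)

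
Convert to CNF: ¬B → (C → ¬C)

¬B → (C → ¬C)
≡ ¬¬B ∨ (C → ¬C)   — eliminate →
≡ ¬¬B ∨ ¬C ∨ ¬C   — eliminate →
≡ B ∨ ¬C ∨ ¬C   — double negation
≡ B ∨ ¬C   — simplify

B ∨ ¬C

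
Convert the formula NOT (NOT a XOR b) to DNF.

NOT (NOT a XOR b)
⇔ NOT ((NOT a AND NOT b) OR (NOT NOT a AND b))   — expand XOR
⇔ NOT (NOT a AND NOT b) AND NOT (NOT NOT a AND b)   — De Morgan
⇔ (NOT NOT a OR NOT NOT b) AND NOT (NOT NOT a AND b)   — De Morgan
⇔ (a OR NOT NOT b) AND NOT (NOT NOT a AND b)   — double negation
⇔ (a OR b) AND NOT (NOT NOT a AND b)   — double negation
⇔ (a OR b) AND (NOT NOT NOT a OR NOT b)   — De Morgan
⇔ (a OR b) AND (NOT a OR NOT b)   — double negation
⇔ (a AND NOT a) OR (a AND NOT b) OR (b AND NOT a) OR (b AND NOT b)   — distribute AND over OR
⇔ (a AND NOT b) OR (b AND NOT a)   — simplify

(a AND NOT b) OR (b AND NOT a)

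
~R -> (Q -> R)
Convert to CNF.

~R -> (Q -> R)
≡ ~~R | (Q -> R)   — eliminate ->
≡ ~~R | ~Q | R   — eliminate ->
≡ R | ~Q | R   — double negation
≡ R | ~Q   — simplify

R | ~Q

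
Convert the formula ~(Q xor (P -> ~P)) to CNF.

(~Q | ~P) & (P | Q)

~(Q xor (P -> ~P))
≡ ~((Q | (P -> ~P)) & ~(Q & (P -> ~P)))   (expand xor)
≡ ~((Q | ~P | ~P) & ~(Q & (P -> ~P)))   (eliminate ->)
≡ ~((Q | ~P | ~P) & ~(Q & (~P | ~P)))   (eliminate ->)
≡ ~(Q | ~P | ~P) | ~~(Q & (~P | ~P))   (De Morgan)
≡ (~Q & ~~P & ~~P) | ~~(Q & (~P | ~P))   (De Morgan)
≡ (~Q & P & ~~P) | ~~(Q & (~P | ~P))   (double negation)
≡ (~Q & P & P) | ~~(Q & (~P | ~P))   (double negation)
≡ (~Q & P & P) | (Q & (~P | ~P))   (double negation)
≡ (~Q | Q) & (~Q | ~P | ~P) & (P | Q) & (P | ~P | ~P) & (P | Q) & (P | ~P | ~P)   (distribute | over &)
≡ (~Q | ~P) & (P | Q)   (simplify)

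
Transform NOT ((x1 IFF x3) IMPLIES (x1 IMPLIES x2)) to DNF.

NOT ((x1 IFF x3) IMPLIES (x1 IMPLIES x2))
⇔ NOT (NOT (x1 IFF x3) OR (x1 IMPLIES x2))   — eliminate IMPLIES
⇔ NOT (NOT ((x1 IMPLIES x3) AND (x3 IMPLIES x1)) OR (x1 IMPLIES x2))   — eliminate IFF
⇔ NOT (NOT ((NOT x1 OR x3) AND (x3 IMPLIES x1)) OR (x1 IMPLIES x2))   — eliminate IMPLIES
⇔ NOT (NOT ((NOT x1 OR x3) AND (NOT x3 OR x1)) OR (x1 IMPLIES x2))   — eliminate IMPLIES
⇔ NOT (NOT ((NOT x1 OR x3) AND (NOT x3 OR x1)) OR NOT x1 OR x2)   — eliminate IMPLIES
⇔ NOT NOT ((NOT x1 OR x3) AND (NOT x3 OR x1)) AND NOT NOT x1 AND NOT x2   — De Morgan
⇔ (NOT x1 OR x3) AND (NOT x3 OR x1) AND NOT NOT x1 AND NOT x2   — double negation
⇔ (NOT x1 OR x3) AND (NOT x3 OR x1) AND x1 AND NOT x2   — double negation
⇔ (NOT x1 AND NOT x3 AND x1 AND NOT x2) OR (NOT x1 AND x1 AND x1 AND NOT x2) OR (x3 AND NOT x3 AND x1 AND NOT x2) OR (x3 AND x1 AND x1 AND NOT x2)   — distribute AND over OR
⇔ x3 AND x1 AND NOT x2   — simplify

x3 AND x1 AND NOT x2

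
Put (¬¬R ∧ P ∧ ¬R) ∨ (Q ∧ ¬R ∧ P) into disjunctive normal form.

Q ∧ ¬R ∧ P

(¬¬R ∧ P ∧ ¬R) ∨ (Q ∧ ¬R ∧ P)
≡ (R ∧ P ∧ ¬R) ∨ (Q ∧ ¬R ∧ P)
≡ Q ∧ ¬R ∧ P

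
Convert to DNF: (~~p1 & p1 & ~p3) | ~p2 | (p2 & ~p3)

(p1 & ~p3) | ~p2 | (p2 & ~p3)

(~~p1 & p1 & ~p3) | ~p2 | (p2 & ~p3)
⇔ (p1 & p1 & ~p3) | ~p2 | (p2 & ~p3)
⇔ (p1 & ~p3) | ~p2 | (p2 & ~p3)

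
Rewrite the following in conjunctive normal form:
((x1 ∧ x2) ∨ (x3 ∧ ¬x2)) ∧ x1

(x2 ∨ x3) ∧ x1

((x1 ∧ x2) ∨ (x3 ∧ ¬x2)) ∧ x1
≡ (x1 ∨ x3) ∧ (x1 ∨ ¬x2) ∧ (x2 ∨ x3) ∧ (x2 ∨ ¬x2) ∧ x1   [distribute ∨ over ∧]
≡ (x2 ∨ x3) ∧ x1   [simplify]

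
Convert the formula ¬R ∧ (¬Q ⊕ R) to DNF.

¬R ∧ (¬Q ⊕ R)
≡ ¬R ∧ ((¬Q ∧ ¬R) ∨ (¬¬Q ∧ R))
≡ ¬R ∧ ((¬Q ∧ ¬R) ∨ (Q ∧ R))
≡ (¬R ∧ ¬Q ∧ ¬R) ∨ (¬R ∧ Q ∧ R)
≡ ¬R ∧ ¬Q

¬R ∧ ¬Q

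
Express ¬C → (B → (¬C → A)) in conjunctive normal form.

¬C → (B → (¬C → A))
= ¬¬C ∨ (B → (¬C → A))   [eliminate →]
= ¬¬C ∨ ¬B ∨ (¬C → A)   [eliminate →]
= ¬¬C ∨ ¬B ∨ ¬¬C ∨ A   [eliminate →]
= C ∨ ¬B ∨ ¬¬C ∨ A   [double negation]
= C ∨ ¬B ∨ C ∨ A   [double negation]
= C ∨ ¬B ∨ A   [simplify]

C ∨ ¬B ∨ A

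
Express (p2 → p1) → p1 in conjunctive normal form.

p2 ∨ p1

(p2 → p1) → p1
≡ ¬(p2 → p1) ∨ p1   — eliminate →
≡ ¬(¬p2 ∨ p1) ∨ p1   — eliminate →
≡ (¬¬p2 ∧ ¬p1) ∨ p1   — De Morgan
≡ (p2 ∧ ¬p1) ∨ p1   — double negation
≡ (p2 ∨ p1) ∧ (¬p1 ∨ p1)   — distribute ∨ over ∧
≡ p2 ∨ p1   — simplify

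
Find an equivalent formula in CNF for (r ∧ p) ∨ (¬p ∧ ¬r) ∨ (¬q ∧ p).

(r ∧ p) ∨ (¬p ∧ ¬r) ∨ (¬q ∧ p)
≡ (r ∨ ¬p ∨ ¬q) ∧ (r ∨ ¬p ∨ p) ∧ (r ∨ ¬r ∨ ¬q) ∧ (r ∨ ¬r ∨ p) ∧ (p ∨ ¬p ∨ ¬q) ∧ (p ∨ ¬p ∨ p) ∧ (p ∨ ¬r ∨ ¬q) ∧ (p ∨ ¬r ∨ p)   [distribute ∨ over ∧]
≡ (r ∨ ¬p ∨ ¬q) ∧ (p ∨ ¬r)   [simplify]

(r ∨ ¬p ∨ ¬q) ∧ (p ∨ ¬r)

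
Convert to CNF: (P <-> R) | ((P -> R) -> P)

(P <-> R) | ((P -> R) -> P)
⇔ ((P -> R) & (R -> P)) | ((P -> R) -> P)
⇔ ((~P | R) & (R -> P)) | ((P -> R) -> P)
⇔ ((~P | R) & (~R | P)) | ((P -> R) -> P)
⇔ ((~P | R) & (~R | P)) | ~(P -> R) | P
⇔ ((~P | R) & (~R | P)) | ~(~P | R) | P
⇔ ((~P | R) & (~R | P)) | (~~P & ~R) | P
⇔ ((~P | R) & (~R | P)) | (P & ~R) | P
⇔ (~P | R | P | P) & (~P | R | ~R | P) & (~R | P | P | P) & (~R | P | ~R | P)
⇔ ~R | P

~R | P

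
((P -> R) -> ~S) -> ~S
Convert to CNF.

((P -> R) -> ~S) -> ~S
⇔ ~((P -> R) -> ~S) | ~S   (eliminate ->)
⇔ ~(~(P -> R) | ~S) | ~S   (eliminate ->)
⇔ ~(~(~P | R) | ~S) | ~S   (eliminate ->)
⇔ (~~(~P | R) & ~~S) | ~S   (De Morgan)
⇔ ((~P | R) & ~~S) | ~S   (double negation)
⇔ ((~P | R) & S) | ~S   (double negation)
⇔ (~P | R | ~S) & (S | ~S)   (distribute | over &)
⇔ ~P | R | ~S   (simplify)

~P | R | ~S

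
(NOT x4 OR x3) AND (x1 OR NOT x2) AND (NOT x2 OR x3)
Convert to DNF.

(NOT x4 OR x3) AND (x1 OR NOT x2) AND (NOT x2 OR x3)
≡ (NOT x4 AND x1 AND NOT x2) OR (NOT x4 AND x1 AND x3) OR (NOT x4 AND NOT x2 AND NOT x2) OR (NOT x4 AND NOT x2 AND x3) OR (x3 AND x1 AND NOT x2) OR (x3 AND x1 AND x3) OR (x3 AND NOT x2 AND NOT x2) OR (x3 AND NOT x2 AND x3)   [distribute AND over OR]
≡ (NOT x4 AND NOT x2) OR (x3 AND x1) OR (x3 AND NOT x2)   [simplify]

(NOT x4 AND NOT x2) OR (x3 AND x1) OR (x3 AND NOT x2)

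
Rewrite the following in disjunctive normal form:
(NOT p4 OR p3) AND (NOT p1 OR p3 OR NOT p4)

NOT p4 OR p3

(NOT p4 OR p3) AND (NOT p1 OR p3 OR NOT p4)
= (NOT p4 AND NOT p1) OR (NOT p4 AND p3) OR (NOT p4 AND NOT p4) OR (p3 AND NOT p1) OR (p3 AND p3) OR (p3 AND NOT p4)   [distribute AND over OR]
= NOT p4 OR p3   [simplify]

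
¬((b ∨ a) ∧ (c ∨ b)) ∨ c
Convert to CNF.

¬((b ∨ a) ∧ (c ∨ b)) ∨ c
⇔ ¬(b ∨ a) ∨ ¬(c ∨ b) ∨ c   — De Morgan
⇔ (¬b ∧ ¬a) ∨ ¬(c ∨ b) ∨ c   — De Morgan
⇔ (¬b ∧ ¬a) ∨ (¬c ∧ ¬b) ∨ c   — De Morgan
⇔ (¬b ∨ ¬c ∨ c) ∧ (¬b ∨ ¬b ∨ c) ∧ (¬a ∨ ¬c ∨ c) ∧ (¬a ∨ ¬b ∨ c)   — distribute ∨ over ∧
⇔ ¬b ∨ c   — simplify

¬b ∨ c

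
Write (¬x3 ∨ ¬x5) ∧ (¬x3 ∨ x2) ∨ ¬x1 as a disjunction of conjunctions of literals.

(¬x3 ∨ ¬x5) ∧ (¬x3 ∨ x2) ∨ ¬x1
⇔ ¬x3 ∧ ¬x3 ∨ ¬x3 ∧ x2 ∨ ¬x5 ∧ ¬x3 ∨ ¬x5 ∧ x2 ∨ ¬x1   [distribute ∧ over ∨]
⇔ ¬x3 ∨ ¬x5 ∧ x2 ∨ ¬x1   [simplify]

¬x3 ∨ ¬x5 ∧ x2 ∨ ¬x1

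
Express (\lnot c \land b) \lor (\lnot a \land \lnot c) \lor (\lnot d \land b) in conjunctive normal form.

(\lnot c \land b) \lor (\lnot a \land \lnot c) \lor (\lnot d \land b)
⇔ (\lnot c \lor \lnot a \lor \lnot d) \land (\lnot c \lor \lnot a \lor b) \land (\lnot c \lor \lnot c \lor \lnot d) \land (\lnot c \lor \lnot c \lor b) \land (b \lor \lnot a \lor \lnot d) \land (b \lor \lnot a \lor b) \land (b \lor \lnot c \lor \lnot d) \land (b \lor \lnot c \lor b)
⇔ (\lnot c \lor \lnot d) \land (\lnot c \lor b) \land (b \lor \lnot a)

(\lnot c \lor \lnot d) \land (\lnot c \lor b) \land (b \lor \lnot a)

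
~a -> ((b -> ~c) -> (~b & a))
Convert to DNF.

a | (b & c)

~a -> ((b -> ~c) -> (~b & a))
⇔ ~~a | ((b -> ~c) -> (~b & a))   [eliminate ->]
⇔ ~~a | ~(b -> ~c) | (~b & a)   [eliminate ->]
⇔ ~~a | ~(~b | ~c) | (~b & a)   [eliminate ->]
⇔ a | ~(~b | ~c) | (~b & a)   [double negation]
⇔ a | (~~b & ~~c) | (~b & a)   [De Morgan]
⇔ a | (b & ~~c) | (~b & a)   [double negation]
⇔ a | (b & c) | (~b & a)   [double negation]
⇔ a | (b & c)   [simplify]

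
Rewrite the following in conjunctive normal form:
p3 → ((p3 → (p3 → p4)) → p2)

¬p3 ∨ ¬p4 ∨ p2

p3 → ((p3 → (p3 → p4)) → p2)
≡ ¬p3 ∨ ((p3 → (p3 → p4)) → p2)   (eliminate →)
≡ ¬p3 ∨ ¬(p3 → (p3 → p4)) ∨ p2   (eliminate →)
≡ ¬p3 ∨ ¬(¬p3 ∨ (p3 → p4)) ∨ p2   (eliminate →)
≡ ¬p3 ∨ ¬(¬p3 ∨ ¬p3 ∨ p4) ∨ p2   (eliminate →)
≡ ¬p3 ∨ (¬¬p3 ∧ ¬¬p3 ∧ ¬p4) ∨ p2   (De Morgan)
≡ ¬p3 ∨ (p3 ∧ ¬¬p3 ∧ ¬p4) ∨ p2   (double negation)
≡ ¬p3 ∨ (p3 ∧ p3 ∧ ¬p4) ∨ p2   (double negation)
≡ (¬p3 ∨ p3 ∨ p2) ∧ (¬p3 ∨ p3 ∨ p2) ∧ (¬p3 ∨ ¬p4 ∨ p2)   (distribute ∨ over ∧)
≡ ¬p3 ∨ ¬p4 ∨ p2   (simplify)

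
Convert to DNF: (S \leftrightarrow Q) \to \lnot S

(S \leftrightarrow Q) \to \lnot S
≡ \lnot (S \leftrightarrow Q) \lor \lnot S
≡ \lnot ((S \to Q) \land (Q \to S)) \lor \lnot S
≡ \lnot ((\lnot S \lor Q) \land (Q \to S)) \lor \lnot S
≡ \lnot ((\lnot S \lor Q) \land (\lnot Q \lor S)) \lor \lnot S
≡ \lnot (\lnot S \lor Q) \lor \lnot (\lnot Q \lor S) \lor \lnot S
≡ (\lnot \lnot S \land \lnot Q) \lor \lnot (\lnot Q \lor S) \lor \lnot S
≡ (S \land \lnot Q) \lor \lnot (\lnot Q \lor S) \lor \lnot S
≡ (S \land \lnot Q) \lor (\lnot \lnot Q \land \lnot S) \lor \lnot S
≡ (S \land \lnot Q) \lor (Q \land \lnot S) \lor \lnot S
≡ (S \land \lnot Q) \lor \lnot S

(S \land \lnot Q) \lor \lnot S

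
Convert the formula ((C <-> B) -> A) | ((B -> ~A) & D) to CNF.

((C <-> B) -> A) | ((B -> ~A) & D)
≡ ~(C <-> B) | A | ((B -> ~A) & D)   [eliminate ->]
≡ ~((C -> B) & (B -> C)) | A | ((B -> ~A) & D)   [eliminate <->]
≡ ~((~C | B) & (B -> C)) | A | ((B -> ~A) & D)   [eliminate ->]
≡ ~((~C | B) & (~B | C)) | A | ((B -> ~A) & D)   [eliminate ->]
≡ ~((~C | B) & (~B | C)) | A | ((~B | ~A) & D)   [eliminate ->]
≡ ~(~C | B) | ~(~B | C) | A | ((~B | ~A) & D)   [De Morgan]
≡ (~~C & ~B) | ~(~B | C) | A | ((~B | ~A) & D)   [De Morgan]
≡ (C & ~B) | ~(~B | C) | A | ((~B | ~A) & D)   [double negation]
≡ (C & ~B) | (~~B & ~C) | A | ((~B | ~A) & D)   [De Morgan]
≡ (C & ~B) | (B & ~C) | A | ((~B | ~A) & D)   [double negation]
≡ (C | B | A | ~B | ~A) & (C | B | A | D) & (C | ~C | A | ~B | ~A) & (C | ~C | A | D) & (~B | B | A | ~B | ~A) & (~B | B | A | D) & (~B | ~C | A | ~B | ~A) & (~B | ~C | A | D)   [distribute | over &]
≡ (C | B | A | D) & (~B | ~C | A | D)   [simplify]

(C | B | A | D) & (~B | ~C | A | D)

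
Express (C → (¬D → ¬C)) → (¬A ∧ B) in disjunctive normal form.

(C ∧ ¬D) ∨ (¬A ∧ B)

(C → (¬D → ¬C)) → (¬A ∧ B)
≡ ¬(C → (¬D → ¬C)) ∨ (¬A ∧ B)   — eliminate →
≡ ¬(¬C ∨ (¬D → ¬C)) ∨ (¬A ∧ B)   — eliminate →
≡ ¬(¬C ∨ ¬¬D ∨ ¬C) ∨ (¬A ∧ B)   — eliminate →
≡ (¬¬C ∧ ¬¬¬D ∧ ¬¬C) ∨ (¬A ∧ B)   — De Morgan
≡ (C ∧ ¬¬¬D ∧ ¬¬C) ∨ (¬A ∧ B)   — double negation
≡ (C ∧ ¬D ∧ ¬¬C) ∨ (¬A ∧ B)   — double negation
≡ (C ∧ ¬D ∧ C) ∨ (¬A ∧ B)   — double negation
≡ (C ∧ ¬D) ∨ (¬A ∧ B)   — simplify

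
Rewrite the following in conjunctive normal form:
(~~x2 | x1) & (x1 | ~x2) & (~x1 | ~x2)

(x2 | x1) & (x1 | ~x2) & (~x1 | ~x2)

(~~x2 | x1) & (x1 | ~x2) & (~x1 | ~x2)
≡ (x2 | x1) & (x1 | ~x2) & (~x1 | ~x2)   (double negation)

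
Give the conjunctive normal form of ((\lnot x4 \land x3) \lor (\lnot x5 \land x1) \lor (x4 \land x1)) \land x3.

((\lnot x4 \land x3) \lor (\lnot x5 \land x1) \lor (x4 \land x1)) \land x3
= (\lnot x4 \lor \lnot x5 \lor x4) \land (\lnot x4 \lor \lnot x5 \lor x1) \land (\lnot x4 \lor x1 \lor x4) \land (\lnot x4 \lor x1 \lor x1) \land (x3 \lor \lnot x5 \lor x4) \land (x3 \lor \lnot x5 \lor x1) \land (x3 \lor x1 \lor x4) \land (x3 \lor x1 \lor x1) \land x3   — distribute \lor over \land
= (\lnot x4 \lor x1) \land x3   — simplify

(\lnot x4 \lor x1) \land x3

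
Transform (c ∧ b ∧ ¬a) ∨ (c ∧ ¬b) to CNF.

(c ∧ b ∧ ¬a) ∨ (c ∧ ¬b)
⇔ (c ∨ c) ∧ (c ∨ ¬b) ∧ (b ∨ c) ∧ (b ∨ ¬b) ∧ (¬a ∨ c) ∧ (¬a ∨ ¬b)   (distribute ∨ over ∧)
⇔ c ∧ (¬a ∨ ¬b)   (simplify)

c ∧ (¬a ∨ ¬b)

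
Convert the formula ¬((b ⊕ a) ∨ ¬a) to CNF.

¬((b ⊕ a) ∨ ¬a)
≡ ¬(((b ∨ a) ∧ ¬(b ∧ a)) ∨ ¬a)
≡ ¬((b ∨ a) ∧ ¬(b ∧ a)) ∧ ¬¬a
≡ (¬(b ∨ a) ∨ ¬¬(b ∧ a)) ∧ ¬¬a
≡ ((¬b ∧ ¬a) ∨ ¬¬(b ∧ a)) ∧ ¬¬a
≡ ((¬b ∧ ¬a) ∨ (b ∧ a)) ∧ ¬¬a
≡ ((¬b ∧ ¬a) ∨ (b ∧ a)) ∧ a
≡ (¬b ∨ b) ∧ (¬b ∨ a) ∧ (¬a ∨ b) ∧ (¬a ∨ a) ∧ a
≡ (¬a ∨ b) ∧ a

(¬a ∨ b) ∧ a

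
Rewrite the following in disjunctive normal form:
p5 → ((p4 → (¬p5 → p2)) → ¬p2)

¬p5 ∨ ¬p2

p5 → ((p4 → (¬p5 → p2)) → ¬p2)
≡ ¬p5 ∨ ((p4 → (¬p5 → p2)) → ¬p2)   — eliminate →
≡ ¬p5 ∨ ¬(p4 → (¬p5 → p2)) ∨ ¬p2   — eliminate →
≡ ¬p5 ∨ ¬(¬p4 ∨ (¬p5 → p2)) ∨ ¬p2   — eliminate →
≡ ¬p5 ∨ ¬(¬p4 ∨ ¬¬p5 ∨ p2) ∨ ¬p2   — eliminate →
≡ ¬p5 ∨ (¬¬p4 ∧ ¬¬¬p5 ∧ ¬p2) ∨ ¬p2   — De Morgan
≡ ¬p5 ∨ (p4 ∧ ¬¬¬p5 ∧ ¬p2) ∨ ¬p2   — double negation
≡ ¬p5 ∨ (p4 ∧ ¬p5 ∧ ¬p2) ∨ ¬p2   — double negation
≡ ¬p5 ∨ ¬p2   — simplify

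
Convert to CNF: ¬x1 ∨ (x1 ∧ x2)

¬x1 ∨ (x1 ∧ x2)
≡ (¬x1 ∨ x1) ∧ (¬x1 ∨ x2)   (distribute ∨ over ∧)
≡ ¬x1 ∨ x2   (simplify)

¬x1 ∨ x2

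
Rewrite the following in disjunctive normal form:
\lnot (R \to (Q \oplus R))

\lnot (R \to (Q \oplus R))
≡ \lnot (\lnot R \lor (Q \oplus R))   — eliminate \to
≡ \lnot (\lnot R \lor (Q \land \lnot R) \lor (\lnot Q \land R))   — expand \oplus
≡ \lnot \lnot R \land \lnot (Q \land \lnot R) \land \lnot (\lnot Q \land R)   — De Morgan
≡ R \land \lnot (Q \land \lnot R) \land \lnot (\lnot Q \land R)   — double negation
≡ R \land (\lnot Q \lor \lnot \lnot R) \land \lnot (\lnot Q \land R)   — De Morgan
≡ R \land (\lnot Q \lor R) \land \lnot (\lnot Q \land R)   — double negation
≡ R \land (\lnot Q \lor R) \land (\lnot \lnot Q \lor \lnot R)   — De Morgan
≡ R \land (\lnot Q \lor R) \land (Q \lor \lnot R)   — double negation
≡ (R \land \lnot Q \land Q) \lor (R \land \lnot Q \land \lnot R) \lor (R \land R \land Q) \lor (R \land R \land \lnot R)   — distribute \land over \lor
≡ R \land Q   — simplify

R \land Q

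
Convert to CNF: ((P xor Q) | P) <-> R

((P xor Q) | P) <-> R
⇔ (((P xor Q) | P) -> R) & (R -> ((P xor Q) | P))   [eliminate <->]
⇔ (~((P xor Q) | P) | R) & (R -> ((P xor Q) | P))   [eliminate ->]
⇔ (~(((P | Q) & ~(P & Q)) | P) | R) & (R -> ((P xor Q) | P))   [expand xor]
⇔ (~(((P | Q) & ~(P & Q)) | P) | R) & (~R | (P xor Q) | P)   [eliminate ->]
⇔ (~(((P | Q) & ~(P & Q)) | P) | R) & (~R | ((P | Q) & ~(P & Q)) | P)   [expand xor]
⇔ ((~((P | Q) & ~(P & Q)) & ~P) | R) & (~R | ((P | Q) & ~(P & Q)) | P)   [De Morgan]
⇔ (((~(P | Q) | ~~(P & Q)) & ~P) | R) & (~R | ((P | Q) & ~(P & Q)) | P)   [De Morgan]
⇔ ((((~P & ~Q) | ~~(P & Q)) & ~P) | R) & (~R | ((P | Q) & ~(P & Q)) | P)   [De Morgan]
⇔ ((((~P & ~Q) | (P & Q)) & ~P) | R) & (~R | ((P | Q) & ~(P & Q)) | P)   [double negation]
⇔ ((((~P & ~Q) | (P & Q)) & ~P) | R) & (~R | ((P | Q) & (~P | ~Q)) | P)   [De Morgan]
⇔ (~P | P | R) & (~P | Q | R) & (~Q | P | R) & (~Q | Q | R) & (~P | R) & (~R | P | Q | P) & (~R | ~P | ~Q | P)   [distribute | over &]
⇔ (~Q | P | R) & (~P | R) & (~R | P | Q)   [simplify]

(~Q | P | R) & (~P | R) & (~R | P | Q)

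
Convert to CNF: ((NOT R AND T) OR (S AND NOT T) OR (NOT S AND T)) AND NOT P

((NOT R AND T) OR (S AND NOT T) OR (NOT S AND T)) AND NOT P
⇔ (NOT R OR S OR NOT S) AND (NOT R OR S OR T) AND (NOT R OR NOT T OR NOT S) AND (NOT R OR NOT T OR T) AND (T OR S OR NOT S) AND (T OR S OR T) AND (T OR NOT T OR NOT S) AND (T OR NOT T OR T) AND NOT P   [distribute OR over AND]
⇔ (NOT R OR NOT T OR NOT S) AND (T OR S) AND NOT P   [simplify]

(NOT R OR NOT T OR NOT S) AND (T OR S) AND NOT P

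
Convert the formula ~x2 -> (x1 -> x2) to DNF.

x2 | ~x1

~x2 -> (x1 -> x2)
≡ ~~x2 | (x1 -> x2)
≡ ~~x2 | ~x1 | x2
≡ x2 | ~x1 | x2
≡ x2 | ~x1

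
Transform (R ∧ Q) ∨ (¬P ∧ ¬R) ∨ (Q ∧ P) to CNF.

(R ∧ Q) ∨ (¬P ∧ ¬R) ∨ (Q ∧ P)
≡ (R ∨ ¬P ∨ Q) ∧ (R ∨ ¬P ∨ P) ∧ (R ∨ ¬R ∨ Q) ∧ (R ∨ ¬R ∨ P) ∧ (Q ∨ ¬P ∨ Q) ∧ (Q ∨ ¬P ∨ P) ∧ (Q ∨ ¬R ∨ Q) ∧ (Q ∨ ¬R ∨ P)   [distribute ∨ over ∧]
≡ (Q ∨ ¬P) ∧ (Q ∨ ¬R)   [simplify]

(Q ∨ ¬P) ∧ (Q ∨ ¬R)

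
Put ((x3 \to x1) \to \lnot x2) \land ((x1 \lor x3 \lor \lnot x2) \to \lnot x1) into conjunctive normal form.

(x3 \lor \lnot x2) \land \lnot x1

((x3 \to x1) \to \lnot x2) \land ((x1 \lor x3 \lor \lnot x2) \to \lnot x1)
≡ (\lnot (x3 \to x1) \lor \lnot x2) \land ((x1 \lor x3 \lor \lnot x2) \to \lnot x1)
≡ (\lnot (\lnot x3 \lor x1) \lor \lnot x2) \land ((x1 \lor x3 \lor \lnot x2) \to \lnot x1)
≡ (\lnot (\lnot x3 \lor x1) \lor \lnot x2) \land (\lnot (x1 \lor x3 \lor \lnot x2) \lor \lnot x1)
≡ ((\lnot \lnot x3 \land \lnot x1) \lor \lnot x2) \land (\lnot (x1 \lor x3 \lor \lnot x2) \lor \lnot x1)
≡ ((x3 \land \lnot x1) \lor \lnot x2) \land (\lnot (x1 \lor x3 \lor \lnot x2) \lor \lnot x1)
≡ ((x3 \land \lnot x1) \lor \lnot x2) \land ((\lnot x1 \land \lnot x3 \land \lnot \lnot x2) \lor \lnot x1)
≡ ((x3 \land \lnot x1) \lor \lnot x2) \land ((\lnot x1 \land \lnot x3 \land x2) \lor \lnot x1)
≡ (x3 \lor \lnot x2) \land (\lnot x1 \lor \lnot x2) \land (\lnot x1 \lor \lnot x1) \land (\lnot x3 \lor \lnot x1) \land (x2 \lor \lnot x1)
≡ (x3 \lor \lnot x2) \land \lnot x1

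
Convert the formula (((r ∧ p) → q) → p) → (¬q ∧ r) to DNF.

(((r ∧ p) → q) → p) → (¬q ∧ r)
≡ ¬(((r ∧ p) → q) → p) ∨ (¬q ∧ r)   [eliminate →]
≡ ¬(¬((r ∧ p) → q) ∨ p) ∨ (¬q ∧ r)   [eliminate →]
≡ ¬(¬(¬(r ∧ p) ∨ q) ∨ p) ∨ (¬q ∧ r)   [eliminate →]
≡ (¬¬(¬(r ∧ p) ∨ q) ∧ ¬p) ∨ (¬q ∧ r)   [De Morgan]
≡ ((¬(r ∧ p) ∨ q) ∧ ¬p) ∨ (¬q ∧ r)   [double negation]
≡ ((¬r ∨ ¬p ∨ q) ∧ ¬p) ∨ (¬q ∧ r)   [De Morgan]
≡ (¬r ∧ ¬p) ∨ (¬p ∧ ¬p) ∨ (q ∧ ¬p) ∨ (¬q ∧ r)   [distribute ∧ over ∨]
≡ ¬p ∨ (¬q ∧ r)   [simplify]

¬p ∨ (¬q ∧ r)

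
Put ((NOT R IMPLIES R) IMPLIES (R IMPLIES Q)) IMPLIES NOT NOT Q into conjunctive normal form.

((NOT R IMPLIES R) IMPLIES (R IMPLIES Q)) IMPLIES NOT NOT Q
≡ NOT ((NOT R IMPLIES R) IMPLIES (R IMPLIES Q)) OR NOT NOT Q   [eliminate IMPLIES]
≡ NOT (NOT (NOT R IMPLIES R) OR (R IMPLIES Q)) OR NOT NOT Q   [eliminate IMPLIES]
≡ NOT (NOT (NOT NOT R OR R) OR (R IMPLIES Q)) OR NOT NOT Q   [eliminate IMPLIES]
≡ NOT (NOT (NOT NOT R OR R) OR NOT R OR Q) OR NOT NOT Q   [eliminate IMPLIES]
≡ (NOT NOT (NOT NOT R OR R) AND NOT NOT R AND NOT Q) OR NOT NOT Q   [De Morgan]
≡ ((NOT NOT R OR R) AND NOT NOT R AND NOT Q) OR NOT NOT Q   [double negation]
≡ ((R OR R) AND NOT NOT R AND NOT Q) OR NOT NOT Q   [double negation]
≡ ((R OR R) AND R AND NOT Q) OR NOT NOT Q   [double negation]
≡ ((R OR R) AND R AND NOT Q) OR Q   [double negation]
≡ (R OR R OR Q) AND (R OR Q) AND (NOT Q OR Q)   [distribute OR over AND]
≡ R OR Q   [simplify]

R OR Q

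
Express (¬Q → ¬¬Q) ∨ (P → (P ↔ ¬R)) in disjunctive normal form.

(¬Q → ¬¬Q) ∨ (P → (P ↔ ¬R))
= ¬¬Q ∨ ¬¬Q ∨ (P → (P ↔ ¬R))   (eliminate →)
= ¬¬Q ∨ ¬¬Q ∨ ¬P ∨ (P ↔ ¬R)   (eliminate →)
= ¬¬Q ∨ ¬¬Q ∨ ¬P ∨ ((P → ¬R) ∧ (¬R → P))   (eliminate ↔)
= ¬¬Q ∨ ¬¬Q ∨ ¬P ∨ ((¬P ∨ ¬R) ∧ (¬R → P))   (eliminate →)
= ¬¬Q ∨ ¬¬Q ∨ ¬P ∨ ((¬P ∨ ¬R) ∧ (¬¬R ∨ P))   (eliminate →)
= Q ∨ ¬¬Q ∨ ¬P ∨ ((¬P ∨ ¬R) ∧ (¬¬R ∨ P))   (double negation)
= Q ∨ Q ∨ ¬P ∨ ((¬P ∨ ¬R) ∧ (¬¬R ∨ P))   (double negation)
= Q ∨ Q ∨ ¬P ∨ ((¬P ∨ ¬R) ∧ (R ∨ P))   (double negation)
= Q ∨ Q ∨ ¬P ∨ (¬P ∧ R) ∨ (¬P ∧ P) ∨ (¬R ∧ R) ∨ (¬R ∧ P)   (distribute ∧ over ∨)
= Q ∨ ¬P ∨ (¬R ∧ P)   (simplify)

Q ∨ ¬P ∨ (¬R ∧ P)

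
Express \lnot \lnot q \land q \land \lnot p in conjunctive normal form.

\lnot \lnot q \land q \land \lnot p
≡ q \land q \land \lnot p   [double negation]
≡ q \land \lnot p   [simplify]

q \land \lnot p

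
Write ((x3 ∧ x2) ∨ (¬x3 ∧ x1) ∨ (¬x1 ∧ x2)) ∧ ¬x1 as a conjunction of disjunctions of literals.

(x2 ∨ ¬x3) ∧ (x2 ∨ x1) ∧ ¬x1

((x3 ∧ x2) ∨ (¬x3 ∧ x1) ∨ (¬x1 ∧ x2)) ∧ ¬x1
≡ (x3 ∨ ¬x3 ∨ ¬x1) ∧ (x3 ∨ ¬x3 ∨ x2) ∧ (x3 ∨ x1 ∨ ¬x1) ∧ (x3 ∨ x1 ∨ x2) ∧ (x2 ∨ ¬x3 ∨ ¬x1) ∧ (x2 ∨ ¬x3 ∨ x2) ∧ (x2 ∨ x1 ∨ ¬x1) ∧ (x2 ∨ x1 ∨ x2) ∧ ¬x1   [distribute ∨ over ∧]
≡ (x2 ∨ ¬x3) ∧ (x2 ∨ x1) ∧ ¬x1   [simplify]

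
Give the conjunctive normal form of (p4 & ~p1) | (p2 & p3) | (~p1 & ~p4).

(p4 & ~p1) | (p2 & p3) | (~p1 & ~p4)
⇔ (p4 | p2 | ~p1) & (p4 | p2 | ~p4) & (p4 | p3 | ~p1) & (p4 | p3 | ~p4) & (~p1 | p2 | ~p1) & (~p1 | p2 | ~p4) & (~p1 | p3 | ~p1) & (~p1 | p3 | ~p4)   [distribute | over &]
⇔ (~p1 | p2) & (~p1 | p3)   [simplify]

(~p1 | p2) & (~p1 | p3)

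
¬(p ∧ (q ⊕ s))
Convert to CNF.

¬(p ∧ (q ⊕ s))
= ¬(p ∧ (q ∨ s) ∧ ¬(q ∧ s))   — expand ⊕
= ¬p ∨ ¬(q ∨ s) ∨ ¬¬(q ∧ s)   — De Morgan
= ¬p ∨ (¬q ∧ ¬s) ∨ ¬¬(q ∧ s)   — De Morgan
= ¬p ∨ (¬q ∧ ¬s) ∨ (q ∧ s)   — double negation
= (¬p ∨ ¬q ∨ q) ∧ (¬p ∨ ¬q ∨ s) ∧ (¬p ∨ ¬s ∨ q) ∧ (¬p ∨ ¬s ∨ s)   — distribute ∨ over ∧
= (¬p ∨ ¬q ∨ s) ∧ (¬p ∨ ¬s ∨ q)   — simplify

(¬p ∨ ¬q ∨ s) ∧ (¬p ∨ ¬s ∨ q)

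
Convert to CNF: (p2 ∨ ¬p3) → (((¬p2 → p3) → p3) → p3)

p3 ∨ p2

(p2 ∨ ¬p3) → (((¬p2 → p3) → p3) → p3)
≡ ¬(p2 ∨ ¬p3) ∨ (((¬p2 → p3) → p3) → p3)   [eliminate →]
≡ ¬(p2 ∨ ¬p3) ∨ ¬((¬p2 → p3) → p3) ∨ p3   [eliminate →]
≡ ¬(p2 ∨ ¬p3) ∨ ¬(¬(¬p2 → p3) ∨ p3) ∨ p3   [eliminate →]
≡ ¬(p2 ∨ ¬p3) ∨ ¬(¬(¬¬p2 ∨ p3) ∨ p3) ∨ p3   [eliminate →]
≡ (¬p2 ∧ ¬¬p3) ∨ ¬(¬(¬¬p2 ∨ p3) ∨ p3) ∨ p3   [De Morgan]
≡ (¬p2 ∧ p3) ∨ ¬(¬(¬¬p2 ∨ p3) ∨ p3) ∨ p3   [double negation]
≡ (¬p2 ∧ p3) ∨ (¬¬(¬¬p2 ∨ p3) ∧ ¬p3) ∨ p3   [De Morgan]
≡ (¬p2 ∧ p3) ∨ ((¬¬p2 ∨ p3) ∧ ¬p3) ∨ p3   [double negation]
≡ (¬p2 ∧ p3) ∨ ((p2 ∨ p3) ∧ ¬p3) ∨ p3   [double negation]
≡ (¬p2 ∨ p2 ∨ p3 ∨ p3) ∧ (¬p2 ∨ ¬p3 ∨ p3) ∧ (p3 ∨ p2 ∨ p3 ∨ p3) ∧ (p3 ∨ ¬p3 ∨ p3)   [distribute ∨ over ∧]
≡ p3 ∨ p2   [simplify]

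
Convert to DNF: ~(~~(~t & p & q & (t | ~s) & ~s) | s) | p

(t & ~s) | (~p & ~s) | (~q & ~s) | p

~(~~(~t & p & q & (t | ~s) & ~s) | s) | p
⇔ (~~~(~t & p & q & (t | ~s) & ~s) & ~s) | p   (De Morgan)
⇔ (~(~t & p & q & (t | ~s) & ~s) & ~s) | p   (double negation)
⇔ ((~~t | ~p | ~q | ~(t | ~s) | ~~s) & ~s) | p   (De Morgan)
⇔ ((t | ~p | ~q | ~(t | ~s) | ~~s) & ~s) | p   (double negation)
⇔ ((t | ~p | ~q | (~t & ~~s) | ~~s) & ~s) | p   (De Morgan)
⇔ ((t | ~p | ~q | (~t & s) | ~~s) & ~s) | p   (double negation)
⇔ ((t | ~p | ~q | (~t & s) | s) & ~s) | p   (double negation)
⇔ (t & ~s) | (~p & ~s) | (~q & ~s) | (~t & s & ~s) | (s & ~s) | p   (distribute & over |)
⇔ (t & ~s) | (~p & ~s) | (~q & ~s) | p   (simplify)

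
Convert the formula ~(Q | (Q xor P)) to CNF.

~Q & (~P | Q)

~(Q | (Q xor P))
⇔ ~(Q | ((Q | P) & ~(Q & P)))   (expand xor)
⇔ ~Q & ~((Q | P) & ~(Q & P))   (De Morgan)
⇔ ~Q & (~(Q | P) | ~~(Q & P))   (De Morgan)
⇔ ~Q & ((~Q & ~P) | ~~(Q & P))   (De Morgan)
⇔ ~Q & ((~Q & ~P) | (Q & P))   (double negation)
⇔ ~Q & (~Q | Q) & (~Q | P) & (~P | Q) & (~P | P)   (distribute | over &)
⇔ ~Q & (~P | Q)   (simplify)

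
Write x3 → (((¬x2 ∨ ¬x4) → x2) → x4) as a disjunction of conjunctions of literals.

¬x3 ∨ ¬x2 ∨ x4

x3 → (((¬x2 ∨ ¬x4) → x2) → x4)
≡ ¬x3 ∨ (((¬x2 ∨ ¬x4) → x2) → x4)   [eliminate →]
≡ ¬x3 ∨ ¬((¬x2 ∨ ¬x4) → x2) ∨ x4   [eliminate →]
≡ ¬x3 ∨ ¬(¬(¬x2 ∨ ¬x4) ∨ x2) ∨ x4   [eliminate →]
≡ ¬x3 ∨ (¬¬(¬x2 ∨ ¬x4) ∧ ¬x2) ∨ x4   [De Morgan]
≡ ¬x3 ∨ ((¬x2 ∨ ¬x4) ∧ ¬x2) ∨ x4   [double negation]
≡ ¬x3 ∨ (¬x2 ∧ ¬x2) ∨ (¬x4 ∧ ¬x2) ∨ x4   [distribute ∧ over ∨]
≡ ¬x3 ∨ ¬x2 ∨ x4   [simplify]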